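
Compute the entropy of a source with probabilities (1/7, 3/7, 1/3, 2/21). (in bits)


H = -sum(p_i * log2(p_i)). Terms: -(1/7)*log2(1/7) = 0.401051; -(3/7)*log2(3/7) = 0.523882; -(1/3)*log2(1/3) = 0.528321; -(2/21)*log2(2/21) = 0.323078. H = 0.401051 + 0.523882 + 0.528321 + 0.323078 = 1.7763

1.7763 bits


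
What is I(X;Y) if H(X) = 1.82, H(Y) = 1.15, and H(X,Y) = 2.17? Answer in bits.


I(X;Y) = H(X) + H(Y) - H(X,Y) = 1.82 + 1.15 - 2.17 = 0.8

0.8 bits


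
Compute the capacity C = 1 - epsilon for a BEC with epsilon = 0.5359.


C = 1 - epsilon = 1 - 0.5359 = 0.4641

0.4641 bits


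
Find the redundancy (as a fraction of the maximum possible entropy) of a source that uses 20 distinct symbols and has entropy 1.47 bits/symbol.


H_max = log2(K) = log2(20) = 4.3219 bits/symbol. Redundancy = 1 - H/H_max = 1 - 1.47/4.3219 = 1 - 0.3401 = 0.6599

0.6599


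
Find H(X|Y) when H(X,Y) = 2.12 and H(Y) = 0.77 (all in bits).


H(X|Y) = H(X,Y) - H(Y) = 2.12 - 0.77 = 1.35

1.35 bits


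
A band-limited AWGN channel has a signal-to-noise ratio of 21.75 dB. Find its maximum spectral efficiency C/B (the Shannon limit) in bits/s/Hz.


SNR_linear = 10^(21.75/10) = 149.6236; C/B = log2(1 + SNR_linear) = log2(1 + 149.6236) = 7.2348

7.2348 bits/s/Hz


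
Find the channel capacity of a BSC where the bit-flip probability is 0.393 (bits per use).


H(p) = -p*log2(p) - (1-p)*log2(1-p) = -0.393*log2(0.393) - 0.607*log2(0.607) = 0.529528 + 0.437181 = 0.9667. C = 1 - H(p) = 1 - 0.9667 = 0.0333

0.0333 bits


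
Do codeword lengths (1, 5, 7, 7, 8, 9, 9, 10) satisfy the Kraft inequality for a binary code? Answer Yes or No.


Kraft sum = sum(2^(-l_i)) = 0.5557, need <= 1. Result: satisfied (a binary prefix-free code with these lengths exists)

Yes


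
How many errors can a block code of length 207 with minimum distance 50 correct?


Correction capability = floor((d-1)/2) = floor((50-1)/2) = 24

24 errors


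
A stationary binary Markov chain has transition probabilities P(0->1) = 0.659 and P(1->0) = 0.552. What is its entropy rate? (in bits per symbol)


Stationary distribution: pi_0 = p10/(p01+p10) = 0.4558, pi_1 = 0.5442. Entropy rate H' = pi_0*H(p01) + pi_1*H(p10) = 0.4558*0.9258 + 0.5442*0.9922 = 0.9619

0.9619 bits/symbol


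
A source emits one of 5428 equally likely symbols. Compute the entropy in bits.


H = log2(n) = log2(5428) = 12.4062

12.4062 bits


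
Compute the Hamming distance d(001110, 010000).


Count differing positions: . ^ ^ ^ ^ . = 4 differences

4


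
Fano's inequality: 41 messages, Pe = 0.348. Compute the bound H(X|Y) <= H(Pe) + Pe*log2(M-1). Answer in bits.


H(Pe) = -Pe*log2(Pe) - (1-Pe)*log2(1-Pe) = -0.348*log2(0.348) - 0.652*log2(0.652) = 0.529949 + 0.402321 = 0.9323. Pe*log2(M-1) = 0.348*log2(40) = 1.852031. Bound = H(Pe) + Pe*log2(M-1) = 0.529949 + 0.402321 + 1.852031 = 2.7843

2.7843 bits


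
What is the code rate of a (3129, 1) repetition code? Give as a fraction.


Rate = k/n = 1/3129

1/3129


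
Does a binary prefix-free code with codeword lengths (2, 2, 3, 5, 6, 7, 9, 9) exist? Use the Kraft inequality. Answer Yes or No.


Kraft sum = sum(2^(-l_i)) = 0.6836, need <= 1. Result: satisfied (a binary prefix-free code with these lengths exists)

Yes


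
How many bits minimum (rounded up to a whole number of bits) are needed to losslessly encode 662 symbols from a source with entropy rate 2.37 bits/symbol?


Minimum bits >= n * H = 662 * 2.37 = 1568.94, rounded up to a whole number of bits = 1569

1569 bits


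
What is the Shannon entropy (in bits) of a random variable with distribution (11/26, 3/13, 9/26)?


H = -sum(p_i * log2(p_i)). Terms: -(11/26)*log2(11/26) = 0.525042; -(3/13)*log2(3/13) = 0.488187; -(9/26)*log2(9/26) = 0.529794. H = 0.525042 + 0.488187 + 0.529794 = 1.543

1.543 bits


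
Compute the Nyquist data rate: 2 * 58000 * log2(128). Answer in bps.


Rate = 2 * B * log2(M) = 2 * 58000 * 7.0 = 812000.0

812000.0 bps


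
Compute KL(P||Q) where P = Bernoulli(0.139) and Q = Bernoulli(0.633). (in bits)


KL = p*log2(p/q) + (1-p)*log2((1-p)/(1-q)) = 0.139*log2(0.139/0.633) + 0.861*log2(0.861/0.367) = 0.7552

0.7552 bits


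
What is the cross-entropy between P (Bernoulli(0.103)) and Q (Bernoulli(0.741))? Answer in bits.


H(P,Q) = -p*log2(q) - (1-p)*log2(1-q). -0.103*log2(0.741) = 0.044543; -0.897*log2(0.259) = 1.748231. H(P,Q) = 0.044543 + 1.748231 = 1.7928

1.7928 bits


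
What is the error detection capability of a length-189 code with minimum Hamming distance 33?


Detection capability = d_min - 1 = 33 - 1 = 32

32 errors


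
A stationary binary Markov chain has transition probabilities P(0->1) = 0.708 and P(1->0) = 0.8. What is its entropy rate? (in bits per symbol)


Stationary distribution: pi_0 = p10/(p01+p10) = 0.5305, pi_1 = 0.4695. Entropy rate H' = pi_0*H(p01) + pi_1*H(p10) = 0.5305*0.8713 + 0.4695*0.7219 = 0.8012

0.8012 bits/symbol


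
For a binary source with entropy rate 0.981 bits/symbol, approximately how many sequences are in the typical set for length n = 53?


log2|A_typical| = nH = 53 * 0.981 = 51.993, so |A_typical| ~ 2^51.993 = 4.482e+15

4.482e+15


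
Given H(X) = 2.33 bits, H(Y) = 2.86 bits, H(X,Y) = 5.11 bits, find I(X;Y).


I(X;Y) = H(X) + H(Y) - H(X,Y) = 2.33 + 2.86 - 5.11 = 0.08

0.08 bits


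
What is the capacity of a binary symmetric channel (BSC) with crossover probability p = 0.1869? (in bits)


H(p) = -p*log2(p) - (1-p)*log2(1-p) = -0.1869*log2(0.1869) - 0.8131*log2(0.8131) = 0.452235 + 0.242707 = 0.6949. C = 1 - H(p) = 1 - 0.6949 = 0.3051

0.3051 bits


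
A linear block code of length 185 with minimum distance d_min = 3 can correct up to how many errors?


Correction capability = floor((d-1)/2) = floor((3-1)/2) = 1

1 errors


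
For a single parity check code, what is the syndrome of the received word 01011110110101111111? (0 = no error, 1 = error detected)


Syndrome = XOR of all bits = 0 XOR 1 XOR 0 XOR 1 XOR 1 XOR 1 XOR 1 XOR 0 XOR 1 XOR 1 XOR 0 XOR 1 XOR 0 XOR 1 XOR 1 XOR 1 XOR 1 XOR 1 XOR 1 XOR 1 = 1

1


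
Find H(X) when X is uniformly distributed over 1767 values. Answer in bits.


H = log2(n) = log2(1767) = 10.7871

10.7871 bits


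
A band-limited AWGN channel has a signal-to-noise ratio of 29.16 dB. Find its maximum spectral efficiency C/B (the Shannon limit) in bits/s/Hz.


SNR_linear = 10^(29.16/10) = 824.1381; C/B = log2(1 + SNR_linear) = log2(1 + 824.1381) = 9.6885

9.6885 bits/s/Hz


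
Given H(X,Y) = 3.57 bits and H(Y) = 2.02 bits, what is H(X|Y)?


H(X|Y) = H(X,Y) - H(Y) = 3.57 - 2.02 = 1.55

1.55 bits


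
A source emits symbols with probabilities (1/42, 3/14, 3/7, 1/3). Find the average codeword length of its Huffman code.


Huffman construction (repeatedly merge the two least-probable nodes; each merge adds 1 bit to every symbol beneath it): 1/42 + 3/14 = 5/21; 5/21 + 1/3 = 4/7; 3/7 + 4/7 = 1. Resulting codeword lengths (in the order the probabilities were given): (3, 3, 1, 2). L_avg = sum(p_i * l_i) = 1/42*3 + 3/14*3 + 3/7*1 + 1/3*2 = 38/21 = 1.8095

1.8095 bits


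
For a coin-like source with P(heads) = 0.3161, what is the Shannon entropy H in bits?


H = -p*log2(p) - (1-p)*log2(1-p). -0.3161*log2(0.3161) = 0.525215; -0.6839*log2(0.6839) = 0.374875. H = 0.525215 + 0.374875 = 0.9001

0.9001 bits


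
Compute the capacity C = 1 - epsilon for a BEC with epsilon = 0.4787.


C = 1 - epsilon = 1 - 0.4787 = 0.5213

0.5213 bits


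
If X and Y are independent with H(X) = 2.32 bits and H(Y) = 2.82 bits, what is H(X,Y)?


For independent variables, H(X,Y) = H(X) + H(Y) = 2.32 + 2.82 = 5.14

5.14 bits


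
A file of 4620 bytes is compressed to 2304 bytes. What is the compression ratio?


Ratio = original / compressed = 4620 / 2304 = 2.0052

2.0052


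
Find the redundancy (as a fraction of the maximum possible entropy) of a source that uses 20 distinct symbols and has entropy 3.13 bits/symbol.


H_max = log2(K) = log2(20) = 4.3219 bits/symbol. Redundancy = 1 - H/H_max = 1 - 3.13/4.3219 = 1 - 0.7242 = 0.2758

0.2758


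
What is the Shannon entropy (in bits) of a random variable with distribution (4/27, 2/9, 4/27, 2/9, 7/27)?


H = -sum(p_i * log2(p_i)). Terms: -(4/27)*log2(4/27) = 0.408131; -(2/9)*log2(2/9) = 0.482206; -(4/27)*log2(4/27) = 0.408131; -(2/9)*log2(2/9) = 0.482206; -(7/27)*log2(7/27) = 0.504916. H = 0.408131 + 0.482206 + 0.408131 + 0.482206 + 0.504916 = 2.2856

2.2856 bits


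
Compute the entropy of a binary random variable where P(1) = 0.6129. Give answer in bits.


H = -p*log2(p) - (1-p)*log2(1-p). -0.6129*log2(0.6129) = 0.432877; -0.3871*log2(0.3871) = 0.530026. H = 0.432877 + 0.530026 = 0.9629

0.9629 bits


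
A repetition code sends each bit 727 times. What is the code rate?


Rate = k/n = 1/727

1/727


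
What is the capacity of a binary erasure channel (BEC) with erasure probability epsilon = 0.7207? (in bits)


C = 1 - epsilon = 1 - 0.7207 = 0.2793

0.2793 bits


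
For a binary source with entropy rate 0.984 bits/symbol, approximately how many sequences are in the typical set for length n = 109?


log2|A_typical| = nH = 109 * 0.984 = 107.256, so |A_typical| ~ 2^107.256 = 1.938e+32

1.938e+32


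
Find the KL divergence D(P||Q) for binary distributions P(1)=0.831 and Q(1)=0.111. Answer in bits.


KL = p*log2(p/q) + (1-p)*log2((1-p)/(1-q)) = 0.831*log2(0.831/0.111) + 0.169*log2(0.169/0.889) = 2.0087

2.0087 bits


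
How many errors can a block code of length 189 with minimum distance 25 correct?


Correction capability = floor((d-1)/2) = floor((25-1)/2) = 12

12 errors


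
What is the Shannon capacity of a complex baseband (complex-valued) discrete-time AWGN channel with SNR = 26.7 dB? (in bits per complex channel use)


SNR_linear = 10^(26.7/10) = 467.7351; C = log2(1 + SNR_linear) = log2(1 + 467.7351) = 8.8726

8.8726 bits/channel use


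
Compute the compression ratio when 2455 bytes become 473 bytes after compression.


Ratio = original / compressed = 2455 / 473 = 5.1903

5.1903


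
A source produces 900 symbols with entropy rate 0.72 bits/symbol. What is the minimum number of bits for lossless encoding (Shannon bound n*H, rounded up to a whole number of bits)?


Minimum bits >= n * H = 900 * 0.72 = 648.0, rounded up to a whole number of bits = 648

648 bits


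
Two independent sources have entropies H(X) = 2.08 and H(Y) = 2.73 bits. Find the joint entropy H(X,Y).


For independent variables, H(X,Y) = H(X) + H(Y) = 2.08 + 2.73 = 4.81

4.81 bits


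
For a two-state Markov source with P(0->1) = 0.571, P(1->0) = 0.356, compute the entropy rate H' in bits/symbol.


Stationary distribution: pi_0 = p10/(p01+p10) = 0.384, pi_1 = 0.616. Entropy rate H' = pi_0*H(p01) + pi_1*H(p10) = 0.384*0.9854 + 0.616*0.9393 = 0.957

0.957 bits/symbol


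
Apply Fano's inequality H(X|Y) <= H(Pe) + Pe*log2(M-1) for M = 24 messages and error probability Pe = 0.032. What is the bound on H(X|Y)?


H(Pe) = -Pe*log2(Pe) - (1-Pe)*log2(1-Pe) = -0.032*log2(0.032) - 0.968*log2(0.968) = 0.158905 + 0.045420 = 0.2043. Pe*log2(M-1) = 0.032*log2(23) = 0.144754. Bound = H(Pe) + Pe*log2(M-1) = 0.158905 + 0.045420 + 0.144754 = 0.3491

0.3491 bits


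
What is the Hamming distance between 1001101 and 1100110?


Count differing positions: . ^ . ^ . ^ ^ = 4 differences

4


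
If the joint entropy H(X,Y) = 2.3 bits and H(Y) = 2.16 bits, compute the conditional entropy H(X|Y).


H(X|Y) = H(X,Y) - H(Y) = 2.3 - 2.16 = 0.14

0.14 bits


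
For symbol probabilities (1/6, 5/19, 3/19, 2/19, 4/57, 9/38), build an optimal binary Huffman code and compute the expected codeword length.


Huffman construction (repeatedly merge the two least-probable nodes; each merge adds 1 bit to every symbol beneath it): 4/57 + 2/19 = 10/57; 3/19 + 1/6 = 37/114; 10/57 + 9/38 = 47/114; 5/19 + 37/114 = 67/114; 47/114 + 67/114 = 1. Resulting codeword lengths (in the order the probabilities were given): (3, 2, 3, 3, 3, 2). L_avg = sum(p_i * l_i) = 1/6*3 + 5/19*2 + 3/19*3 + 2/19*3 + 4/57*3 + 9/38*2 = 5/2 = 2.5

2.5 bits


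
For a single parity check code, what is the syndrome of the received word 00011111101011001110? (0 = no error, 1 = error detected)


Syndrome = XOR of all bits = 0 XOR 0 XOR 0 XOR 1 XOR 1 XOR 1 XOR 1 XOR 1 XOR 1 XOR 0 XOR 1 XOR 0 XOR 1 XOR 1 XOR 0 XOR 0 XOR 1 XOR 1 XOR 1 XOR 0 = 0

0


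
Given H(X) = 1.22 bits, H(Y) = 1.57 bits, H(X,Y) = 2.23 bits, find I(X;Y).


I(X;Y) = H(X) + H(Y) - H(X,Y) = 1.22 + 1.57 - 2.23 = 0.56

0.56 bits


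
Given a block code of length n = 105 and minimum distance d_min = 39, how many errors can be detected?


Detection capability = d_min - 1 = 39 - 1 = 38

38 errors


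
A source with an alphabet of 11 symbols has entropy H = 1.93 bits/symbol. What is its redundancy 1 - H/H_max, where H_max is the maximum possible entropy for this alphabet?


H_max = log2(K) = log2(11) = 3.4594 bits/symbol. Redundancy = 1 - H/H_max = 1 - 1.93/3.4594 = 1 - 0.5579 = 0.4421

0.4421


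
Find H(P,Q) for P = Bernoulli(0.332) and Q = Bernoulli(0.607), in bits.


H(P,Q) = -p*log2(q) - (1-p)*log2(1-q). -0.332*log2(0.607) = 0.239117; -0.668*log2(0.393) = 0.900062. H(P,Q) = 0.239117 + 0.900062 = 1.1392

1.1392 bits


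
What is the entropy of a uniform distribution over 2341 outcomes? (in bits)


H = log2(n) = log2(2341) = 11.1929

11.1929 bits


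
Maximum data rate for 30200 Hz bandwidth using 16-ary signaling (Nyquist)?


Rate = 2 * B * log2(M) = 2 * 30200 * 4.0 = 241600.0

241600.0 bps


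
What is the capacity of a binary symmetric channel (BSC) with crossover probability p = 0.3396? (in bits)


H(p) = -p*log2(p) - (1-p)*log2(1-p) = -0.3396*log2(0.3396) - 0.6604*log2(0.6604) = 0.529128 + 0.395307 = 0.9244. C = 1 - H(p) = 1 - 0.9244 = 0.0756

0.0756 bits


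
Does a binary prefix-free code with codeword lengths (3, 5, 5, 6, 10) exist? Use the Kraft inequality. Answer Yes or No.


Kraft sum = sum(2^(-l_i)) = 0.2041, need <= 1. Result: satisfied (a binary prefix-free code with these lengths exists)

Yes


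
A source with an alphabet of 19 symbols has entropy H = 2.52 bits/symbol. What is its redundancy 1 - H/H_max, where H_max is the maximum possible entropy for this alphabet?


H_max = log2(K) = log2(19) = 4.2479 bits/symbol. Redundancy = 1 - H/H_max = 1 - 2.52/4.2479 = 1 - 0.5932 = 0.4068

0.4068


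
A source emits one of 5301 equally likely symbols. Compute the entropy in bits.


H = log2(n) = log2(5301) = 12.372

12.372 bits


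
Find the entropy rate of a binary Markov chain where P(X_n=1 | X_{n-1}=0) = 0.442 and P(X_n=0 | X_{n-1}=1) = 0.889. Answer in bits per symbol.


Stationary distribution: pi_0 = p10/(p01+p10) = 0.6679, pi_1 = 0.3321. Entropy rate H' = pi_0*H(p01) + pi_1*H(p10) = 0.6679*0.9903 + 0.3321*0.5029 = 0.8284

0.8284 bits/symbol


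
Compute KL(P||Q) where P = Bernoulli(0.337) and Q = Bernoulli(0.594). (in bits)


KL = p*log2(p/q) + (1-p)*log2((1-p)/(1-q)) = 0.337*log2(0.337/0.594) + 0.663*log2(0.663/0.406) = 0.1935

0.1935 bits


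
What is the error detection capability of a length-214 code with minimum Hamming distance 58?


Detection capability = d_min - 1 = 58 - 1 = 57

57 errors


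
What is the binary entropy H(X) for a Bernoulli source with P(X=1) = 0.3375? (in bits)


H = -p*log2(p) - (1-p)*log2(1-p). -0.3375*log2(0.3375) = 0.528876; -0.6625*log2(0.6625) = 0.393530. H = 0.528876 + 0.393530 = 0.9224

0.9224 bits


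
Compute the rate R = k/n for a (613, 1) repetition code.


Rate = k/n = 1/613

1/613


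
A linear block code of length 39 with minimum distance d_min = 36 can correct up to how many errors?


Correction capability = floor((d-1)/2) = floor((36-1)/2) = 17

17 errors


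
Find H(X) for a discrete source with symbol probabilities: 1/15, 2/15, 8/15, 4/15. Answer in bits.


H = -sum(p_i * log2(p_i)). Terms: -(1/15)*log2(1/15) = 0.260459; -(2/15)*log2(2/15) = 0.387585; -(8/15)*log2(8/15) = 0.483675; -(4/15)*log2(4/15) = 0.508504. H = 0.260459 + 0.387585 + 0.483675 + 0.508504 = 1.6402

1.6402 bits


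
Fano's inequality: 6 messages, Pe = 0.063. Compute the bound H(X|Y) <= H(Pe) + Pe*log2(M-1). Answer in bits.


H(Pe) = -Pe*log2(Pe) - (1-Pe)*log2(1-Pe) = -0.063*log2(0.063) - 0.937*log2(0.937) = 0.251276 + 0.087965 = 0.3392. Pe*log2(M-1) = 0.063*log2(5) = 0.146281. Bound = H(Pe) + Pe*log2(M-1) = 0.251276 + 0.087965 + 0.146281 = 0.4855

0.4855 bits


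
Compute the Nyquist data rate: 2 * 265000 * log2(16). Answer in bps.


Rate = 2 * B * log2(M) = 2 * 265000 * 4.0 = 2120000.0

2120000.0 bps


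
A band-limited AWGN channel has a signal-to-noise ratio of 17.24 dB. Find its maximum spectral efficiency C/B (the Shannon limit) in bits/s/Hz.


SNR_linear = 10^(17.24/10) = 52.9663; C/B = log2(1 + SNR_linear) = log2(1 + 52.9663) = 5.754

5.754 bits/s/Hz


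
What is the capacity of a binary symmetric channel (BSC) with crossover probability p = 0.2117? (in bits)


H(p) = -p*log2(p) - (1-p)*log2(1-p) = -0.2117*log2(0.2117) - 0.7883*log2(0.7883) = 0.474188 + 0.270531 = 0.7447. C = 1 - H(p) = 1 - 0.7447 = 0.2553

0.2553 bits


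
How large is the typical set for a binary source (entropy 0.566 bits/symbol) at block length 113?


log2|A_typical| = nH = 113 * 0.566 = 63.958, so |A_typical| ~ 2^63.958 = 1.792e+19

1.792e+19


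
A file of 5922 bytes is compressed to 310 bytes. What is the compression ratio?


Ratio = original / compressed = 5922 / 310 = 19.1032

19.1032


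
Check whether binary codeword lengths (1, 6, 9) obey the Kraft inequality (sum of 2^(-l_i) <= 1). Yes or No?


Kraft sum = sum(2^(-l_i)) = 0.5176, need <= 1. Result: satisfied (a binary prefix-free code with these lengths exists)

Yes


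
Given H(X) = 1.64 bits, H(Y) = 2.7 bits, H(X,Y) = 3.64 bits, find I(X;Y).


I(X;Y) = H(X) + H(Y) - H(X,Y) = 1.64 + 2.7 - 3.64 = 0.7

0.7 bits


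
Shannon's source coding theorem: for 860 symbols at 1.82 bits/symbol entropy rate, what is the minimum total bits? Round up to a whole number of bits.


Minimum bits >= n * H = 860 * 1.82 = 1565.2, rounded up to a whole number of bits = 1566

1566 bits


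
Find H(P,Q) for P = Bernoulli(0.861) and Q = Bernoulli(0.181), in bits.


H(P,Q) = -p*log2(q) - (1-p)*log2(1-q). -0.861*log2(0.181) = 2.123173; -0.139*log2(0.819) = 0.040041. H(P,Q) = 2.123173 + 0.040041 = 2.1632

2.1632 bits


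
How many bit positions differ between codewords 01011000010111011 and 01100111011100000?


Count differing positions: . . ^ ^ ^ ^ ^ ^ . . ^ . ^ ^ . ^ ^ = 11 differences

11


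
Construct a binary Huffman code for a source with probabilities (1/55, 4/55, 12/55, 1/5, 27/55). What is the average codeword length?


Huffman construction (repeatedly merge the two least-probable nodes; each merge adds 1 bit to every symbol beneath it): 1/55 + 4/55 = 1/11; 1/11 + 1/5 = 16/55; 12/55 + 16/55 = 28/55; 27/55 + 28/55 = 1. Resulting codeword lengths (in the order the probabilities were given): (4, 4, 2, 3, 1). L_avg = sum(p_i * l_i) = 1/55*4 + 4/55*4 + 12/55*2 + 1/5*3 + 27/55*1 = 104/55 = 1.8909

1.8909 bits


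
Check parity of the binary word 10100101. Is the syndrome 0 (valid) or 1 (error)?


Syndrome = XOR of all bits = 1 XOR 0 XOR 1 XOR 0 XOR 0 XOR 1 XOR 0 XOR 1 = 0

0


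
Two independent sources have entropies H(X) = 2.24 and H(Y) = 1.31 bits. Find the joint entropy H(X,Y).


For independent variables, H(X,Y) = H(X) + H(Y) = 2.24 + 1.31 = 3.55

3.55 bits


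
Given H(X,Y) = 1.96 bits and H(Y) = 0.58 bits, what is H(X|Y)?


H(X|Y) = H(X,Y) - H(Y) = 1.96 - 0.58 = 1.38

1.38 bits


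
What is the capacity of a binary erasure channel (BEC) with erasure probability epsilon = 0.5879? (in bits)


C = 1 - epsilon = 1 - 0.5879 = 0.4121

0.4121 bits


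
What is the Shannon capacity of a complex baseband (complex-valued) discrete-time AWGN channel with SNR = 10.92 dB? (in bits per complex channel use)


SNR_linear = 10^(10.92/10) = 12.3595; C = log2(1 + SNR_linear) = log2(1 + 12.3595) = 3.7398

3.7398 bits/channel use


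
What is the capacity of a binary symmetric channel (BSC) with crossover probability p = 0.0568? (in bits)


H(p) = -p*log2(p) - (1-p)*log2(1-p) = -0.0568*log2(0.0568) - 0.9432*log2(0.9432) = 0.235036 + 0.079572 = 0.3146. C = 1 - H(p) = 1 - 0.3146 = 0.6854

0.6854 bits


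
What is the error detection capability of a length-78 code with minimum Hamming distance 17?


Detection capability = d_min - 1 = 17 - 1 = 16

16 errors


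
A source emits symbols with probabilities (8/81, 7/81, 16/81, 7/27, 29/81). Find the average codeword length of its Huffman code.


Huffman construction (repeatedly merge the two least-probable nodes; each merge adds 1 bit to every symbol beneath it): 7/81 + 8/81 = 5/27; 5/27 + 16/81 = 31/81; 7/27 + 29/81 = 50/81; 31/81 + 50/81 = 1. Resulting codeword lengths (in the order the probabilities were given): (3, 3, 2, 2, 2). L_avg = sum(p_i * l_i) = 8/81*3 + 7/81*3 + 16/81*2 + 7/27*2 + 29/81*2 = 59/27 = 2.1852

2.1852 bits


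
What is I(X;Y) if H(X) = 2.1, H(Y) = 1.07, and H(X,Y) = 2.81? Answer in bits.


I(X;Y) = H(X) + H(Y) - H(X,Y) = 2.1 + 1.07 - 2.81 = 0.36

0.36 bits


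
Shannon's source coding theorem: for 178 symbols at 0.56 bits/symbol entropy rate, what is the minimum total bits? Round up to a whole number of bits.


Minimum bits >= n * H = 178 * 0.56 = 99.68, rounded up to a whole number of bits = 100

100 bits


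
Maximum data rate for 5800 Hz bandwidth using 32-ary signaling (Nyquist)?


Rate = 2 * B * log2(M) = 2 * 5800 * 5.0 = 58000.0

58000.0 bps


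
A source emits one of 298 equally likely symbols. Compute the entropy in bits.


H = log2(n) = log2(298) = 8.2192

8.2192 bits


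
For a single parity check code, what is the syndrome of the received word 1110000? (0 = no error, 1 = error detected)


Syndrome = XOR of all bits = 1 XOR 1 XOR 1 XOR 0 XOR 0 XOR 0 XOR 0 = 1

1


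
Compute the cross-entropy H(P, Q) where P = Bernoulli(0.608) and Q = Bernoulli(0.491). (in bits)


H(P,Q) = -p*log2(q) - (1-p)*log2(1-q). -0.608*log2(0.491) = 0.623933; -0.392*log2(0.509) = 0.381911. H(P,Q) = 0.623933 + 0.381911 = 1.0058

1.0058 bits


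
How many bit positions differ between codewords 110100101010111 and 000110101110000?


Count differing positions: ^ ^ . . ^ . . . . ^ . . ^ ^ ^ = 7 differences

7


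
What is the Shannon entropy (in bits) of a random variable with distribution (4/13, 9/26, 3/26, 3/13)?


H = -sum(p_i * log2(p_i)). Terms: -(4/13)*log2(4/13) = 0.523212; -(9/26)*log2(9/26) = 0.529794; -(3/26)*log2(3/26) = 0.359478; -(3/13)*log2(3/13) = 0.488187. H = 0.523212 + 0.529794 + 0.359478 + 0.488187 = 1.9007

1.9007 bits


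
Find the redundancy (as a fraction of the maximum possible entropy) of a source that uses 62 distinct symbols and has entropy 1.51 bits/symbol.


H_max = log2(K) = log2(62) = 5.9542 bits/symbol. Redundancy = 1 - H/H_max = 1 - 1.51/5.9542 = 1 - 0.2536 = 0.7464

0.7464


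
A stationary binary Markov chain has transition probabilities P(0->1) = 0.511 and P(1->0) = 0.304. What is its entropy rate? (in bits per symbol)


Stationary distribution: pi_0 = p10/(p01+p10) = 0.373, pi_1 = 0.627. Entropy rate H' = pi_0*H(p01) + pi_1*H(p10) = 0.373*0.9997 + 0.627*0.8861 = 0.9285

0.9285 bits/symbol


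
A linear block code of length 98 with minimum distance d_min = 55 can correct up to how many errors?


Correction capability = floor((d-1)/2) = floor((55-1)/2) = 27

27 errors


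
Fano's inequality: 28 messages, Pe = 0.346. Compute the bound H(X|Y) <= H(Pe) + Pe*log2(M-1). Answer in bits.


H(Pe) = -Pe*log2(Pe) - (1-Pe)*log2(1-Pe) = -0.346*log2(0.346) - 0.654*log2(0.654) = 0.529780 + 0.400665 = 0.9304. Pe*log2(M-1) = 0.346*log2(27) = 1.645191. Bound = H(Pe) + Pe*log2(M-1) = 0.529780 + 0.400665 + 1.645191 = 2.5756

2.5756 bits


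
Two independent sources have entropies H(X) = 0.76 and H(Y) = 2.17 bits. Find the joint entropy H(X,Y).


For independent variables, H(X,Y) = H(X) + H(Y) = 0.76 + 2.17 = 2.93

2.93 bits


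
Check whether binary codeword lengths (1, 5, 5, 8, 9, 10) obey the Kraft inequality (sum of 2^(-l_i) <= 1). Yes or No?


Kraft sum = sum(2^(-l_i)) = 0.5693, need <= 1. Result: satisfied (a binary prefix-free code with these lengths exists)

Yes


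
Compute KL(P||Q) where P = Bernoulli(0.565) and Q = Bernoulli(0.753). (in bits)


KL = p*log2(p/q) + (1-p)*log2((1-p)/(1-q)) = 0.565*log2(0.565/0.753) + 0.435*log2(0.435/0.247) = 0.121

0.121 bits


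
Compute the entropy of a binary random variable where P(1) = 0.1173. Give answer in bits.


H = -p*log2(p) - (1-p)*log2(1-p). -0.1173*log2(0.1173) = 0.362659; -0.8827*log2(0.8827) = 0.158890. H = 0.362659 + 0.158890 = 0.5215

0.5215 bits


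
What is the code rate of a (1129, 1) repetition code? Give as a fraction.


Rate = k/n = 1/1129

1/1129


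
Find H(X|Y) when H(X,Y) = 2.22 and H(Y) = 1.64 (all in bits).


H(X|Y) = H(X,Y) - H(Y) = 2.22 - 1.64 = 0.58

0.58 bits


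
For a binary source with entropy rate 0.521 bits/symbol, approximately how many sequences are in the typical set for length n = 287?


log2|A_typical| = nH = 287 * 0.521 = 149.527, so |A_typical| ~ 2^149.527 = 1.028e+45

1.028e+45


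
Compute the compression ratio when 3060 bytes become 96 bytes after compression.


Ratio = original / compressed = 3060 / 96 = 31.875

31.875


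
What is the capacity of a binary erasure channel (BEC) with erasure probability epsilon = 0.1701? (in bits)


C = 1 - epsilon = 1 - 0.1701 = 0.8299

0.8299 bits


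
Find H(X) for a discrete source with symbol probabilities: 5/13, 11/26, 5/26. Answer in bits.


H = -sum(p_i * log2(p_i)). Terms: -(5/13)*log2(5/13) = 0.530197; -(11/26)*log2(11/26) = 0.525042; -(5/26)*log2(5/26) = 0.457406. H = 0.530197 + 0.525042 + 0.457406 = 1.5126

1.5126 bits


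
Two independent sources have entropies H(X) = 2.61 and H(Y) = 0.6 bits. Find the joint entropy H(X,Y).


For independent variables, H(X,Y) = H(X) + H(Y) = 2.61 + 0.6 = 3.21

3.21 bits


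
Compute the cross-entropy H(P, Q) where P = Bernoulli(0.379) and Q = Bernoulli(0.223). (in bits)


H(P,Q) = -p*log2(q) - (1-p)*log2(1-q). -0.379*log2(0.223) = 0.820491; -0.621*log2(0.777) = 0.226052. H(P,Q) = 0.820491 + 0.226052 = 1.0465

1.0465 bits


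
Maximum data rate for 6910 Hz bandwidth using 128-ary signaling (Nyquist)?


Rate = 2 * B * log2(M) = 2 * 6910 * 7.0 = 96740.0

96740.0 bps


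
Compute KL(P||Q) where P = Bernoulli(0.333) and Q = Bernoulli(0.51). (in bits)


KL = p*log2(p/q) + (1-p)*log2((1-p)/(1-q)) = 0.333*log2(0.333/0.51) + 0.667*log2(0.667/0.49) = 0.092

0.092 bits


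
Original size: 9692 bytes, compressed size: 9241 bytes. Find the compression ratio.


Ratio = original / compressed = 9692 / 9241 = 1.0488

1.0488


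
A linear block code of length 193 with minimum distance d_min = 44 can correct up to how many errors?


Correction capability = floor((d-1)/2) = floor((44-1)/2) = 21

21 errors


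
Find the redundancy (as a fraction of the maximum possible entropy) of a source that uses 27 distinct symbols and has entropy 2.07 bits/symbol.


H_max = log2(K) = log2(27) = 4.7549 bits/symbol. Redundancy = 1 - H/H_max = 1 - 2.07/4.7549 = 1 - 0.4353 = 0.5647

0.5647


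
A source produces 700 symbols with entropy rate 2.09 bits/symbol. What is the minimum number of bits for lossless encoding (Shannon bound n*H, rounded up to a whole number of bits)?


Minimum bits >= n * H = 700 * 2.09 = 1463.0, rounded up to a whole number of bits = 1463

1463 bits


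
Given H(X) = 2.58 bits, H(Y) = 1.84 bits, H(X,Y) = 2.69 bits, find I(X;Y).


I(X;Y) = H(X) + H(Y) - H(X,Y) = 2.58 + 1.84 - 2.69 = 1.73

1.73 bits


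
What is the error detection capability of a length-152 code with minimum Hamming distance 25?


Detection capability = d_min - 1 = 25 - 1 = 24

24 errors


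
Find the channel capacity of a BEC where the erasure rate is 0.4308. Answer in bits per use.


C = 1 - epsilon = 1 - 0.4308 = 0.5692

0.5692 bits


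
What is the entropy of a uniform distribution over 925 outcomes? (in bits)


H = log2(n) = log2(925) = 9.8533

9.8533 bits


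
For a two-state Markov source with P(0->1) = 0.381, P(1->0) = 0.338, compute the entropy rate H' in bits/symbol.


Stationary distribution: pi_0 = p10/(p01+p10) = 0.4701, pi_1 = 0.5299. Entropy rate H' = pi_0*H(p01) + pi_1*H(p10) = 0.4701*0.9587 + 0.5299*0.9229 = 0.9397

0.9397 bits/symbol


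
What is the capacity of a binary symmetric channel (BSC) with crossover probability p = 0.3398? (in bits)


H(p) = -p*log2(p) - (1-p)*log2(1-p) = -0.3398*log2(0.3398) - 0.6602*log2(0.6602) = 0.529151 + 0.395476 = 0.9246. C = 1 - H(p) = 1 - 0.9246 = 0.0754

0.0754 bits


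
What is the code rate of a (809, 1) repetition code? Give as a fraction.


Rate = k/n = 1/809

1/809


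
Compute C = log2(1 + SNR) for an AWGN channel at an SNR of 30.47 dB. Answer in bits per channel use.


SNR_linear = 10^(30.47/10) = 1114.2945; C = log2(1 + SNR_linear) = log2(1 + 1114.2945) = 10.1232

10.1232 bits/channel use


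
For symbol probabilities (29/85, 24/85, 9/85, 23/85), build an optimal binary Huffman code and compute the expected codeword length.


Huffman construction (repeatedly merge the two least-probable nodes; each merge adds 1 bit to every symbol beneath it): 9/85 + 23/85 = 32/85; 24/85 + 29/85 = 53/85; 32/85 + 53/85 = 1. Resulting codeword lengths (in the order the probabilities were given): (2, 2, 2, 2). L_avg = sum(p_i * l_i) = 29/85*2 + 24/85*2 + 9/85*2 + 23/85*2 = 2

2.0 bits


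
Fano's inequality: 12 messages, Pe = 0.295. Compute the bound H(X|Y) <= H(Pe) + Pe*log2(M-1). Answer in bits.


H(Pe) = -Pe*log2(Pe) - (1-Pe)*log2(1-Pe) = -0.295*log2(0.295) - 0.705*log2(0.705) = 0.519558 + 0.355535 = 0.8751. Pe*log2(M-1) = 0.295*log2(11) = 1.020532. Bound = H(Pe) + Pe*log2(M-1) = 0.519558 + 0.355535 + 1.020532 = 1.8956

1.8956 bits


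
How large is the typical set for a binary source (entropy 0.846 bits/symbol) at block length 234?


log2|A_typical| = nH = 234 * 0.846 = 197.964, so |A_typical| ~ 2^197.964 = 3.918e+59

3.918e+59


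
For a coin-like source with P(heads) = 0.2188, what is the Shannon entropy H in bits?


H = -p*log2(p) - (1-p)*log2(1-p). -0.2188*log2(0.2188) = 0.479679; -0.7812*log2(0.7812) = 0.278292. H = 0.479679 + 0.278292 = 0.758

0.758 bits


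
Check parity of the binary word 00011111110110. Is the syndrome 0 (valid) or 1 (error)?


Syndrome = XOR of all bits = 0 XOR 0 XOR 0 XOR 1 XOR 1 XOR 1 XOR 1 XOR 1 XOR 1 XOR 1 XOR 0 XOR 1 XOR 1 XOR 0 = 1

1


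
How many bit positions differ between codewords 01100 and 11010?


Count differing positions: ^ . ^ ^ . = 3 differences

3


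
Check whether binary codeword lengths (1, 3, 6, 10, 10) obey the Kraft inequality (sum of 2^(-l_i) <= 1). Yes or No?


Kraft sum = sum(2^(-l_i)) = 0.6426, need <= 1. Result: satisfied (a binary prefix-free code with these lengths exists)

Yes


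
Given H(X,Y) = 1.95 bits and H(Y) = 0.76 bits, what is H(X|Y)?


H(X|Y) = H(X,Y) - H(Y) = 1.95 - 0.76 = 1.19

1.19 bits


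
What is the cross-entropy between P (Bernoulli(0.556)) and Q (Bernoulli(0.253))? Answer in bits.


H(P,Q) = -p*log2(q) - (1-p)*log2(1-q). -0.556*log2(0.253) = 1.102432; -0.444*log2(0.747) = 0.186844. H(P,Q) = 1.102432 + 0.186844 = 1.2893

1.2893 bits


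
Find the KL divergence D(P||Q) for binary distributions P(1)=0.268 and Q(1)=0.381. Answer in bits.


KL = p*log2(p/q) + (1-p)*log2((1-p)/(1-q)) = 0.268*log2(0.268/0.381) + 0.732*log2(0.732/0.619) = 0.041

0.041 bits


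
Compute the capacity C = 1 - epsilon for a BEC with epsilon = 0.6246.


C = 1 - epsilon = 1 - 0.6246 = 0.3754

0.3754 bits


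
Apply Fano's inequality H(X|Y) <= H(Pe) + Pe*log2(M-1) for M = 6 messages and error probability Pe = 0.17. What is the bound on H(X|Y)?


H(Pe) = -Pe*log2(Pe) - (1-Pe)*log2(1-Pe) = -0.17*log2(0.17) - 0.83*log2(0.83) = 0.434587 + 0.223118 = 0.6577. Pe*log2(M-1) = 0.17*log2(5) = 0.394728. Bound = H(Pe) + Pe*log2(M-1) = 0.434587 + 0.223118 + 0.394728 = 1.0524

1.0524 bits


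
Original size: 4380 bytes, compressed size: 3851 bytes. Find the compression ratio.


Ratio = original / compressed = 4380 / 3851 = 1.1374

1.1374


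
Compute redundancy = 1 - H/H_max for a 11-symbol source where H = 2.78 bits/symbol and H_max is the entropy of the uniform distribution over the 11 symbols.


H_max = log2(K) = log2(11) = 3.4594 bits/symbol. Redundancy = 1 - H/H_max = 1 - 2.78/3.4594 = 1 - 0.8036 = 0.1964

0.1964


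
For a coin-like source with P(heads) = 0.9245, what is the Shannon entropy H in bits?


H = -p*log2(p) - (1-p)*log2(1-p). -0.9245*log2(0.9245) = 0.104704; -0.0755*log2(0.0755) = 0.281417. H = 0.104704 + 0.281417 = 0.3861

0.3861 bits


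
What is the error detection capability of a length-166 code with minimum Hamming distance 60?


Detection capability = d_min - 1 = 60 - 1 = 59

59 errors


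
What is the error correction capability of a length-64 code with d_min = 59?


Correction capability = floor((d-1)/2) = floor((59-1)/2) = 29

29 errors


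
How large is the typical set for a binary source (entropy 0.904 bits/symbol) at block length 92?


log2|A_typical| = nH = 92 * 0.904 = 83.168, so |A_typical| ~ 2^83.168 = 1.087e+25

1.087e+25


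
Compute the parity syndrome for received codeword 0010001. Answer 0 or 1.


Syndrome = XOR of all bits = 0 XOR 0 XOR 1 XOR 0 XOR 0 XOR 0 XOR 1 = 0

0


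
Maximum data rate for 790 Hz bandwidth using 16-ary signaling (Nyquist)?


Rate = 2 * B * log2(M) = 2 * 790 * 4.0 = 6320.0

6320.0 bps


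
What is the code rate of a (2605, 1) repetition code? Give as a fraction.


Rate = k/n = 1/2605

1/2605


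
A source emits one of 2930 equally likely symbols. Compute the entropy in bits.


H = log2(n) = log2(2930) = 11.5167

11.5167 bits


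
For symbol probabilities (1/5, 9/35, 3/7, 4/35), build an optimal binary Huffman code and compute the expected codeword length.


Huffman construction (repeatedly merge the two least-probable nodes; each merge adds 1 bit to every symbol beneath it): 4/35 + 1/5 = 11/35; 9/35 + 11/35 = 4/7; 3/7 + 4/7 = 1. Resulting codeword lengths (in the order the probabilities were given): (3, 2, 1, 3). L_avg = sum(p_i * l_i) = 1/5*3 + 9/35*2 + 3/7*1 + 4/35*3 = 66/35 = 1.8857

1.8857 bits


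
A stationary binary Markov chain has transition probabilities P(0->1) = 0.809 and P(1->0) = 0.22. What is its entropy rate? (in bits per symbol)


Stationary distribution: pi_0 = p10/(p01+p10) = 0.2138, pi_1 = 0.7862. Entropy rate H' = pi_0*H(p01) + pi_1*H(p10) = 0.2138*0.7036 + 0.7862*0.7602 = 0.7481

0.7481 bits/symbol


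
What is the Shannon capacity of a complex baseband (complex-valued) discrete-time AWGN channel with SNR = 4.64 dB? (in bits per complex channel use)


SNR_linear = 10^(4.64/10) = 2.9107; C = log2(1 + SNR_linear) = log2(1 + 2.9107) = 1.9674

1.9674 bits/channel use


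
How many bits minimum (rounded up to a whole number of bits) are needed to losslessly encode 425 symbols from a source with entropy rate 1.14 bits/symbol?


Minimum bits >= n * H = 425 * 1.14 = 484.5, rounded up to a whole number of bits = 485

485 bits


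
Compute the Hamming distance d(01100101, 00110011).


Count differing positions: . ^ . ^ . ^ ^ . = 4 differences

4


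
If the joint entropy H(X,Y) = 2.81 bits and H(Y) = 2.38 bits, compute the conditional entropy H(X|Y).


H(X|Y) = H(X,Y) - H(Y) = 2.81 - 2.38 = 0.43

0.43 bits


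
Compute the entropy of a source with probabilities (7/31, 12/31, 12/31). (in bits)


H = -sum(p_i * log2(p_i)). Terms: -(7/31)*log2(7/31) = 0.484771; -(12/31)*log2(12/31) = 0.530026; -(12/31)*log2(12/31) = 0.530026. H = 0.484771 + 0.530026 + 0.530026 = 1.5448

1.5448 bits


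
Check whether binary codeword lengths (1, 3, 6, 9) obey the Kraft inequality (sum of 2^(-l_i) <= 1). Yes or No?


Kraft sum = sum(2^(-l_i)) = 0.6426, need <= 1. Result: satisfied (a binary prefix-free code with these lengths exists)

Yes


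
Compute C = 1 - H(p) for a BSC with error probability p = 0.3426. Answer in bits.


H(p) = -p*log2(p) - (1-p)*log2(1-p) = -0.3426*log2(0.3426) - 0.6574*log2(0.6574) = 0.529455 + 0.397830 = 0.9273. C = 1 - H(p) = 1 - 0.9273 = 0.0727

0.0727 bits


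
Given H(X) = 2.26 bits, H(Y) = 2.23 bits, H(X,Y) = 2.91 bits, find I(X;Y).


I(X;Y) = H(X) + H(Y) - H(X,Y) = 2.26 + 2.23 - 2.91 = 1.58

1.58 bits


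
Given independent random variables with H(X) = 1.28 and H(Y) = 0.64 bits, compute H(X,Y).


For independent variables, H(X,Y) = H(X) + H(Y) = 1.28 + 0.64 = 1.92

1.92 bits


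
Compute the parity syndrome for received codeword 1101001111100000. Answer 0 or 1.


Syndrome = XOR of all bits = 1 XOR 1 XOR 0 XOR 1 XOR 0 XOR 0 XOR 1 XOR 1 XOR 1 XOR 1 XOR 1 XOR 0 XOR 0 XOR 0 XOR 0 XOR 0 = 0

0


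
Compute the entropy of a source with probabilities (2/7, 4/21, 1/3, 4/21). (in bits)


H = -sum(p_i * log2(p_i)). Terms: -(2/7)*log2(2/7) = 0.516387; -(4/21)*log2(4/21) = 0.455680; -(1/3)*log2(1/3) = 0.528321; -(4/21)*log2(4/21) = 0.455680. H = 0.516387 + 0.455680 + 0.528321 + 0.455680 = 1.9561

1.9561 bits


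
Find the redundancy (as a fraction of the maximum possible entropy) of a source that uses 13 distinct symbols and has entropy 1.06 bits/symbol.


H_max = log2(K) = log2(13) = 3.7004 bits/symbol. Redundancy = 1 - H/H_max = 1 - 1.06/3.7004 = 1 - 0.2865 = 0.7135

0.7135


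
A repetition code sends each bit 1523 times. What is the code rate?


Rate = k/n = 1/1523

1/1523


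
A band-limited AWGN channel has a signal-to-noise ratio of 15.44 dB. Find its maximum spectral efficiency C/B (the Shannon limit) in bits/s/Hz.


SNR_linear = 10^(15.44/10) = 34.9945; C/B = log2(1 + SNR_linear) = log2(1 + 34.9945) = 5.1697

5.1697 bits/s/Hz


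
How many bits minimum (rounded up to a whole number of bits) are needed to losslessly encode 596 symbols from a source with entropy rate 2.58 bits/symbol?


Minimum bits >= n * H = 596 * 2.58 = 1537.68, rounded up to a whole number of bits = 1538

1538 bits


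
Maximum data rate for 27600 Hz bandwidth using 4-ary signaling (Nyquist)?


Rate = 2 * B * log2(M) = 2 * 27600 * 2.0 = 110400.0

110400.0 bps


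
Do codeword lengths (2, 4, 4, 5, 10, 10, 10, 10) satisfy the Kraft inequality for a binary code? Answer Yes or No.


Kraft sum = sum(2^(-l_i)) = 0.4102, need <= 1. Result: satisfied (a binary prefix-free code with these lengths exists)

Yes


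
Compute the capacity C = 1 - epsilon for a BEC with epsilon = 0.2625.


C = 1 - epsilon = 1 - 0.2625 = 0.7375

0.7375 bits


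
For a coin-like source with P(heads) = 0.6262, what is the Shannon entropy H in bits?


H = -p*log2(p) - (1-p)*log2(1-p). -0.6262*log2(0.6262) = 0.422876; -0.3738*log2(0.3738) = 0.530669. H = 0.422876 + 0.530669 = 0.9535

0.9535 bits


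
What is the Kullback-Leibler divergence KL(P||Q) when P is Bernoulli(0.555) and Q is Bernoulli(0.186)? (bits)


KL = p*log2(p/q) + (1-p)*log2((1-p)/(1-q)) = 0.555*log2(0.555/0.186) + 0.445*log2(0.445/0.814) = 0.4876

0.4876 bits


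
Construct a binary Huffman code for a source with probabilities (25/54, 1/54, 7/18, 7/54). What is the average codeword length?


Huffman construction (repeatedly merge the two least-probable nodes; each merge adds 1 bit to every symbol beneath it): 1/54 + 7/54 = 4/27; 4/27 + 7/18 = 29/54; 25/54 + 29/54 = 1. Resulting codeword lengths (in the order the probabilities were given): (1, 3, 2, 3). L_avg = sum(p_i * l_i) = 25/54*1 + 1/54*3 + 7/18*2 + 7/54*3 = 91/54 = 1.6852

1.6852 bits
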